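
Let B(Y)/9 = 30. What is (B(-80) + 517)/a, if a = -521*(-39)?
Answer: 787/20319 ≈ 0.038732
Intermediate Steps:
B(Y) = 270 (B(Y) = 9*30 = 270)
a = 20319
(B(-80) + 517)/a = (270 + 517)/20319 = 787*(1/20319) = 787/20319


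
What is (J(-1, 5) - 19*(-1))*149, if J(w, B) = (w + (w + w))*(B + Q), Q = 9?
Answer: -3427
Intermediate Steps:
J(w, B) = 3*w*(9 + B) (J(w, B) = (w + (w + w))*(B + 9) = (w + 2*w)*(9 + B) = (3*w)*(9 + B) = 3*w*(9 + B))
(J(-1, 5) - 19*(-1))*149 = (3*(-1)*(9 + 5) - 19*(-1))*149 = (3*(-1)*14 + 19)*149 = (-42 + 19)*149 = -23*149 = -3427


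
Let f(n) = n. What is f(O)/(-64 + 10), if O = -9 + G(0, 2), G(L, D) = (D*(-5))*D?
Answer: 29/54 ≈ 0.53704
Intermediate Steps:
G(L, D) = -5*D² (G(L, D) = (-5*D)*D = -5*D²)
O = -29 (O = -9 - 5*2² = -9 - 5*4 = -9 - 20 = -29)
f(O)/(-64 + 10) = -29/(-64 + 10) = -29/(-54) = -1/54*(-29) = 29/54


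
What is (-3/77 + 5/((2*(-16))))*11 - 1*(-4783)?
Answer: 1070911/224 ≈ 4780.9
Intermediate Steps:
(-3/77 + 5/((2*(-16))))*11 - 1*(-4783) = (-3*1/77 + 5/(-32))*11 + 4783 = (-3/77 + 5*(-1/32))*11 + 4783 = (-3/77 - 5/32)*11 + 4783 = -481/2464*11 + 4783 = -481/224 + 4783 = 1070911/224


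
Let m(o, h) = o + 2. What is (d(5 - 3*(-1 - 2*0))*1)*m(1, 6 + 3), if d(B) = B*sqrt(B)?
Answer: 48*sqrt(2) ≈ 67.882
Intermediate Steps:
d(B) = B**(3/2)
m(o, h) = 2 + o
(d(5 - 3*(-1 - 2*0))*1)*m(1, 6 + 3) = ((5 - 3*(-1 - 2*0))**(3/2)*1)*(2 + 1) = ((5 - 3*(-1 + 0))**(3/2)*1)*3 = ((5 - 3*(-1))**(3/2)*1)*3 = ((5 + 3)**(3/2)*1)*3 = (8**(3/2)*1)*3 = ((16*sqrt(2))*1)*3 = (16*sqrt(2))*3 = 48*sqrt(2)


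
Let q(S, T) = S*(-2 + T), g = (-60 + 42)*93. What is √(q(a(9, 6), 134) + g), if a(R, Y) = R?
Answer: 9*I*√6 ≈ 22.045*I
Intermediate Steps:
g = -1674 (g = -18*93 = -1674)
√(q(a(9, 6), 134) + g) = √(9*(-2 + 134) - 1674) = √(9*132 - 1674) = √(1188 - 1674) = √(-486) = 9*I*√6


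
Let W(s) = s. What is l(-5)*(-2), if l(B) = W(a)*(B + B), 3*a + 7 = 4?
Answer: -20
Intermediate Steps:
a = -1 (a = -7/3 + (⅓)*4 = -7/3 + 4/3 = -1)
l(B) = -2*B (l(B) = -(B + B) = -2*B)
l(-5)*(-2) = -2*(-5)*(-2) = 10*(-2) = -20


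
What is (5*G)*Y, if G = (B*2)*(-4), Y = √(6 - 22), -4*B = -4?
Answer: -160*I ≈ -160.0*I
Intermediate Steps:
B = 1 (B = -¼*(-4) = 1)
Y = 4*I (Y = √(-16) = 4*I ≈ 4.0*I)
G = -8 (G = (1*2)*(-4) = 2*(-4) = -8)
(5*G)*Y = (5*(-8))*(4*I) = -160*I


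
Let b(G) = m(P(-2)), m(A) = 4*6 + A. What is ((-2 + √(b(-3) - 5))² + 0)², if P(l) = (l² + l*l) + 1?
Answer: 1472 - 512*√7 ≈ 117.38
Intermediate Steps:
P(l) = 1 + 2*l² (P(l) = (l² + l²) + 1 = 2*l² + 1 = 1 + 2*l²)
m(A) = 24 + A
b(G) = 33 (b(G) = 24 + (1 + 2*(-2)²) = 24 + (1 + 2*4) = 24 + (1 + 8) = 24 + 9 = 33)
((-2 + √(b(-3) - 5))² + 0)² = ((-2 + √(33 - 5))² + 0)² = ((-2 + √28)² + 0)² = ((-2 + 2*√7)² + 0)² = ((-2 + 2*√7)²)² = (-2 + 2*√7)⁴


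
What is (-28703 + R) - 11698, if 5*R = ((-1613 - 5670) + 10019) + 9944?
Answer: -37865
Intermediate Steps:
R = 2536 (R = (((-1613 - 5670) + 10019) + 9944)/5 = ((-7283 + 10019) + 9944)/5 = (2736 + 9944)/5 = (1/5)*12680 = 2536)
(-28703 + R) - 11698 = (-28703 + 2536) - 11698 = -26167 - 11698 = -37865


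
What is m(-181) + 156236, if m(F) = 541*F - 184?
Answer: 58131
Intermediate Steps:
m(F) = -184 + 541*F
m(-181) + 156236 = (-184 + 541*(-181)) + 156236 = (-184 - 97921) + 156236 = -98105 + 156236 = 58131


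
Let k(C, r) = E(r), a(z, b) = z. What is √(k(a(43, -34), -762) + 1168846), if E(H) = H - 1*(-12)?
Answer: 4*√73006 ≈ 1080.8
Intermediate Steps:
E(H) = 12 + H (E(H) = H + 12 = 12 + H)
k(C, r) = 12 + r
√(k(a(43, -34), -762) + 1168846) = √((12 - 762) + 1168846) = √(-750 + 1168846) = √1168096 = 4*√73006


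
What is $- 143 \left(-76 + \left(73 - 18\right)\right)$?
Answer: $3003$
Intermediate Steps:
$- 143 \left(-76 + \left(73 - 18\right)\right) = - 143 \left(-76 + 55\right) = \left(-143\right) \left(-21\right) = 3003$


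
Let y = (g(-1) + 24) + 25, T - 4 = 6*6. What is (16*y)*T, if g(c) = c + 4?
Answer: 33280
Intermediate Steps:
T = 40 (T = 4 + 6*6 = 4 + 36 = 40)
g(c) = 4 + c
y = 52 (y = ((4 - 1) + 24) + 25 = (3 + 24) + 25 = 27 + 25 = 52)
(16*y)*T = (16*52)*40 = 832*40 = 33280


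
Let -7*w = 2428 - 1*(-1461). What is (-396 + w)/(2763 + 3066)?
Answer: -6661/40803 ≈ -0.16325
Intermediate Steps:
w = -3889/7 (w = -(2428 - 1*(-1461))/7 = -(2428 + 1461)/7 = -⅐*3889 = -3889/7 ≈ -555.57)
(-396 + w)/(2763 + 3066) = (-396 - 3889/7)/(2763 + 3066) = -6661/7/5829 = -6661/7*1/5829 = -6661/40803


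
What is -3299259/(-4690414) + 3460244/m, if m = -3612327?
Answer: -4311974535323/16943309133378 ≈ -0.25449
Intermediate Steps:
-3299259/(-4690414) + 3460244/m = -3299259/(-4690414) + 3460244/(-3612327) = -3299259*(-1/4690414) + 3460244*(-1/3612327) = 3299259/4690414 - 3460244/3612327 = -4311974535323/16943309133378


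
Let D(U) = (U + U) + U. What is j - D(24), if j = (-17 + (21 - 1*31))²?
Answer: 657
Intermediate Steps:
D(U) = 3*U (D(U) = 2*U + U = 3*U)
j = 729 (j = (-17 + (21 - 31))² = (-17 - 10)² = (-27)² = 729)
j - D(24) = 729 - 3*24 = 729 - 1*72 = 729 - 72 = 657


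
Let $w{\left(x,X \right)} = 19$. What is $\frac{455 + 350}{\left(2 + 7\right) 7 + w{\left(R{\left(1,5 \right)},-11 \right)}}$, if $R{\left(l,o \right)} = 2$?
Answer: $\frac{805}{82} \approx 9.8171$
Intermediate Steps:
$\frac{455 + 350}{\left(2 + 7\right) 7 + w{\left(R{\left(1,5 \right)},-11 \right)}} = \frac{455 + 350}{\left(2 + 7\right) 7 + 19} = \frac{805}{9 \cdot 7 + 19} = \frac{805}{63 + 19} = \frac{805}{82}$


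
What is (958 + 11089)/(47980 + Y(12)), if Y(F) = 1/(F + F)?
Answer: 41304/164503 ≈ 0.25108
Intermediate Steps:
Y(F) = 1/(2*F)
(958 + 11089)/(47980 + Y(12)) = (958 + 11089)/(47980 + (½)/12) = 12047/(47980 + (½)*(1/12)) = 12047/(47980 + 1/24) = 12047/(1151521/24) = 12047*(24/1151521) = 41304/164503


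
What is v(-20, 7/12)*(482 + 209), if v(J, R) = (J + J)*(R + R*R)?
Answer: -459515/18 ≈ -25529.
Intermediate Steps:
v(J, R) = 2*J*(R + R**2) (v(J, R) = (2*J)*(R + R**2) = 2*J*(R + R**2))
v(-20, 7/12)*(482 + 209) = (2*(-20)*(7/12)*(1 + 7/12))*(482 + 209) = (2*(-20)*(7*(1/12))*(1 + 7*(1/12)))*691 = (2*(-20)*(7/12)*(1 + 7/12))*691 = (2*(-20)*(7/12)*(19/12))*691 = -665/18*691 = -459515/18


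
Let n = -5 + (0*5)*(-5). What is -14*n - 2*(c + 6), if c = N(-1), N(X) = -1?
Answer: 60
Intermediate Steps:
c = -1
n = -5 (n = -5 + 0*(-5) = -5 + 0 = -5)
-14*n - 2*(c + 6) = -14*(-5) - 2*(-1 + 6) = 70 - 2*5 = 70 - 10 = 60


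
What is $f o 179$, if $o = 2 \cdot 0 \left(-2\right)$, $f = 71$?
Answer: $0$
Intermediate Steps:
$o = 0$ ($o = 0 \left(-2\right) = 0$)
$f o 179 = 71 \cdot 0 \cdot 179 = 0 \cdot 179 = 0$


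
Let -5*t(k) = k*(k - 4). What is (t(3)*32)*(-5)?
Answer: -96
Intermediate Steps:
t(k) = -k*(-4 + k)/5 (t(k) = -k*(k - 4)/5 = -k*(-4 + k)/5)
(t(3)*32)*(-5) = (((⅕)*3*(4 - 1*3))*32)*(-5) = (((⅕)*3*(4 - 3))*32)*(-5) = (((⅕)*3*1)*32)*(-5) = ((⅗)*32)*(-5) = (96/5)*(-5) = -96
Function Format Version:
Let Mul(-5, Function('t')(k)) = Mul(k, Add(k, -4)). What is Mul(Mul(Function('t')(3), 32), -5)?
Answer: -96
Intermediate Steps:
Function('t')(k) = Mul(Rational(-1, 5), k, Add(-4, k)) (Function('t')(k) = Mul(Rational(-1, 5), Mul(k, Add(k, -4))) = Mul(Rational(-1, 5), Mul(k, Add(-4, k))) = Mul(Rational(-1, 5), k, Add(-4, k)))
Mul(Mul(Function('t')(3), 32), -5) = Mul(Mul(Mul(Rational(1, 5), 3, Add(4, Mul(-1, 3))), 32), -5) = Mul(Mul(Mul(Rational(1, 5), 3, Add(4, -3)), 32), -5) = Mul(Mul(Mul(Rational(1, 5), 3, 1), 32), -5) = Mul(Mul(Rational(3, 5), 32), -5) = Mul(Rational(96, 5), -5) = -96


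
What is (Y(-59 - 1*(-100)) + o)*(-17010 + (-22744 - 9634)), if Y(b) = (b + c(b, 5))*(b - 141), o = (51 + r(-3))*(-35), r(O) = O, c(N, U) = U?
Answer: 310156640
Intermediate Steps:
o = -1680 (o = (51 - 3)*(-35) = 48*(-35) = -1680)
Y(b) = (-141 + b)*(5 + b) (Y(b) = (b + 5)*(b - 141) = (5 + b)*(-141 + b) = (-141 + b)*(5 + b))
(Y(-59 - 1*(-100)) + o)*(-17010 + (-22744 - 9634)) = ((-705 + (-59 - 1*(-100))**2 - 136*(-59 - 1*(-100))) - 1680)*(-17010 + (-22744 - 9634)) = ((-705 + (-59 + 100)**2 - 136*(-59 + 100)) - 1680)*(-17010 - 32378) = ((-705 + 41**2 - 136*41) - 1680)*(-49388) = ((-705 + 1681 - 5576) - 1680)*(-49388) = (-4600 - 1680)*(-49388) = -6280*(-49388) = 310156640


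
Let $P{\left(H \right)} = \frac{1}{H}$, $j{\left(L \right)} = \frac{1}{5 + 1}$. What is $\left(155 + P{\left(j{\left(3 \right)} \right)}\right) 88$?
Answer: $14168$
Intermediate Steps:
$j{\left(L \right)} = \frac{1}{6}$
$\left(155 + P{\left(j{\left(3 \right)} \right)}\right) 88 = \left(155 + \frac{1}{\frac{1}{6}}\right) 88 = \left(155 + 6\right) 88 = 161 \cdot 88 = 14168$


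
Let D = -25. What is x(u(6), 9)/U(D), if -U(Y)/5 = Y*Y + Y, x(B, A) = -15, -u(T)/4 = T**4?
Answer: 1/200 ≈ 0.0050000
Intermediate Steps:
u(T) = -4*T**4
U(Y) = -5*Y - 5*Y**2 (U(Y) = -5*(Y*Y + Y) = -5*(Y**2 + Y) = -5*(Y + Y**2) = -5*Y - 5*Y**2)
x(u(6), 9)/U(D) = -15*1/(125*(1 - 25)) = -15/((-5*(-25)*(-24))) = -15/(-3000) = -15*(-1/3000) = 1/200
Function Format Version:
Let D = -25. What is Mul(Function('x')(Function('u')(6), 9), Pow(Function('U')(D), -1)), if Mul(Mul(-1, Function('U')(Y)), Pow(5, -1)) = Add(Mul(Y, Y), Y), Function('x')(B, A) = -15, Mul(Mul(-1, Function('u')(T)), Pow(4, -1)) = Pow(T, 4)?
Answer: Rational(1, 200) ≈ 0.0050000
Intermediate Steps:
Function('u')(T) = Mul(-4, Pow(T, 4))
Function('U')(Y) = Add(Mul(-5, Y), Mul(-5, Pow(Y, 2))) (Function('U')(Y) = Mul(-5, Add(Mul(Y, Y), Y)) = Mul(-5, Add(Pow(Y, 2), Y)) = Mul(-5, Add(Y, Pow(Y, 2))) = Add(Mul(-5, Y), Mul(-5, Pow(Y, 2))))
Mul(Function('x')(Function('u')(6), 9), Pow(Function('U')(D), -1)) = Mul(-15, Pow(Mul(-5, -25, Add(1, -25)), -1)) = Mul(-15, Pow(Mul(-5, -25, -24), -1)) = Mul(-15, Pow(-3000, -1)) = Mul(-15, Rational(-1, 3000)) = Rational(1, 200)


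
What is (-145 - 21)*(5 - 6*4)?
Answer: 3154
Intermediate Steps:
(-145 - 21)*(5 - 6*4) = -166*(5 - 24) = -166*(-19) = 3154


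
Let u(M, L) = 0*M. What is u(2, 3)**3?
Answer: 0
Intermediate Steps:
u(M, L) = 0
u(2, 3)**3 = 0**3 = 0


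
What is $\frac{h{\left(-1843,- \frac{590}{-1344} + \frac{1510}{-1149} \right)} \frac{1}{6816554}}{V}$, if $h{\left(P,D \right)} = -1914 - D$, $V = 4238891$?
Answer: $- \frac{164130803}{2478928045623268288} \approx -6.621 \cdot 10^{-11}$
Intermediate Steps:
$\frac{h{\left(-1843,- \frac{590}{-1344} + \frac{1510}{-1149} \right)} \frac{1}{6816554}}{V} = \frac{\left(-1914 - \left(- \frac{590}{-1344} + \frac{1510}{-1149}\right)\right) \frac{1}{6816554}}{4238891} = \left(-1914 - \left(\left(-590\right) \left(- \frac{1}{1344}\right) + 1510 \left(- \frac{1}{1149}\right)\right)\right) \frac{1}{6816554} \cdot \frac{1}{4238891} = \left(-1914 - \left(\frac{295}{672} - \frac{1510}{1149}\right)\right) \frac{1}{6816554} \cdot \frac{1}{4238891} = \left(-1914 - - \frac{75085}{85792}\right) \frac{1}{6816554} \cdot \frac{1}{4238891} = \left(-1914 + \frac{75085}{85792}\right) \frac{1}{6816554} \cdot \frac{1}{4238891} = \left(- \frac{164130803}{85792}\right) \frac{1}{6816554} \cdot \frac{1}{4238891} = \left(- \frac{164130803}{584805800768}\right) \frac{1}{4238891} = - \frac{164130803}{2478928045623268288}$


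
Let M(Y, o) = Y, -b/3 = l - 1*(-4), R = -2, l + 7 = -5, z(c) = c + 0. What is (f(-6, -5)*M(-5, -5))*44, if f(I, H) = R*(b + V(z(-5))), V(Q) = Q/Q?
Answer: 11000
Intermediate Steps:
z(c) = c
l = -12 (l = -7 - 5 = -12)
V(Q) = 1
b = 24 (b = -3*(-12 - 1*(-4)) = -3*(-12 + 4) = -3*(-8) = 24)
f(I, H) = -50 (f(I, H) = -2*(24 + 1) = -2*25 = -50)
(f(-6, -5)*M(-5, -5))*44 = -50*(-5)*44 = 250*44 = 11000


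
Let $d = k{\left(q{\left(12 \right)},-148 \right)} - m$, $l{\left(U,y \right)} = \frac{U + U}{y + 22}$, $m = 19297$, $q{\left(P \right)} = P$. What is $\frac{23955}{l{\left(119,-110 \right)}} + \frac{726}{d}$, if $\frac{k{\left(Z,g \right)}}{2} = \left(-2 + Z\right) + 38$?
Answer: $- \frac{2891189202}{326417} \approx -8857.3$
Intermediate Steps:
$k{\left(Z,g \right)} = 72 + 2 Z$ ($k{\left(Z,g \right)} = 2 \left(\left(-2 + Z\right) + 38\right) = 2 \left(36 + Z\right) = 72 + 2 Z$)
$l{\left(U,y \right)} = \frac{2 U}{22 + y}$
$d = -19201$ ($d = \left(72 + 2 \cdot 12\right) - 19297 = \left(72 + 24\right) - 19297 = 96 - 19297 = -19201$)
$\frac{23955}{l{\left(119,-110 \right)}} + \frac{726}{d} = \frac{23955}{2 \cdot 119 \frac{1}{22 - 110}} + \frac{726}{-19201} = \frac{23955}{2 \cdot 119 \frac{1}{-88}} + 726 \left(- \frac{1}{19201}\right) = \frac{23955}{2 \cdot 119 \left(- \frac{1}{88}\right)} - \frac{726}{19201} = \frac{23955}{- \frac{119}{44}} - \frac{726}{19201} = 23955 \left(- \frac{44}{119}\right) - \frac{726}{19201} = - \frac{1054020}{119} - \frac{726}{19201} = - \frac{2891189202}{326417}$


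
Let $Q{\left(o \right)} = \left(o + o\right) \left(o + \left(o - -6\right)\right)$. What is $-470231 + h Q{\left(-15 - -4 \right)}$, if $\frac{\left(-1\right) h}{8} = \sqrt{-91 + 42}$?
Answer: $-470231 - 19712 i \approx -4.7023 \cdot 10^{5} - 19712.0 i$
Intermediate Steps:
$Q{\left(o \right)} = 2 o \left(6 + 2 o\right)$ ($Q{\left(o \right)} = 2 o \left(o + \left(o + 6\right)\right) = 2 o \left(o + \left(6 + o\right)\right) = 2 o \left(6 + 2 o\right)$)
$h = - 56 i$ ($h = - 8 \sqrt{-91 + 42} = - 8 \sqrt{-49} = - 8 \cdot 7 i = - 56 i \approx - 56.0 i$)
$-470231 + h Q{\left(-15 - -4 \right)} = -470231 + - 56 i 4 \left(-15 - -4\right) \left(3 - 11\right) = -470231 + - 56 i 4 \left(-15 + 4\right) \left(3 + \left(-15 + 4\right)\right) = -470231 + - 56 i 4 \left(-11\right) \left(3 - 11\right) = -470231 + - 56 i 4 \left(-11\right) \left(-8\right) = -470231 + - 56 i 352 = -470231 - 19712 i$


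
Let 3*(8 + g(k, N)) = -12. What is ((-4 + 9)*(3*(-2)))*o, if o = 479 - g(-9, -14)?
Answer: -14730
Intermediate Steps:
g(k, N) = -12 (g(k, N) = -8 + (1/3)*(-12) = -8 - 4 = -12)
o = 491 (o = 479 - 1*(-12) = 479 + 12 = 491)
((-4 + 9)*(3*(-2)))*o = ((-4 + 9)*(3*(-2)))*491 = (5*(-6))*491 = -30*491 = -14730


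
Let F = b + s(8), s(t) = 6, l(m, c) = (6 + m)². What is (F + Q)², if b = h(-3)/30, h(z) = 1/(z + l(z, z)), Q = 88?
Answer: 286320241/32400 ≈ 8837.0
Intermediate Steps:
h(z) = 1/(z + (6 + z)²)
b = 1/180 (b = 1/(-3 + (6 - 3)²*30) = (1/30)/(-3 + 3²) = (1/30)/(-3 + 9) = (1/30)/6 = (⅙)*(1/30) = 1/180 ≈ 0.0055556)
F = 1081/180 (F = 1/180 + 6 = 1081/180 ≈ 6.0056)
(F + Q)² = (1081/180 + 88)² = (16921/180)² = 286320241/32400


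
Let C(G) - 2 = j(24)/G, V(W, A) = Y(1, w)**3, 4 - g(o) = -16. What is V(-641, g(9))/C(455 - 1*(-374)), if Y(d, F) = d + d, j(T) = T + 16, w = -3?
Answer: 3316/849 ≈ 3.9058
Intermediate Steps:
g(o) = 20 (g(o) = 4 - 1*(-16) = 4 + 16 = 20)
j(T) = 16 + T
Y(d, F) = 2*d
V(W, A) = 8 (V(W, A) = (2*1)**3 = 2**3 = 8)
C(G) = 2 + 40/G (C(G) = 2 + (16 + 24)/G = 2 + 40/G)
V(-641, g(9))/C(455 - 1*(-374)) = 8/(2 + 40/(455 - 1*(-374))) = 8/(2 + 40/(455 + 374)) = 8/(2 + 40/829) = 8/(1698/829) = 8*(829/1698) = 3316/849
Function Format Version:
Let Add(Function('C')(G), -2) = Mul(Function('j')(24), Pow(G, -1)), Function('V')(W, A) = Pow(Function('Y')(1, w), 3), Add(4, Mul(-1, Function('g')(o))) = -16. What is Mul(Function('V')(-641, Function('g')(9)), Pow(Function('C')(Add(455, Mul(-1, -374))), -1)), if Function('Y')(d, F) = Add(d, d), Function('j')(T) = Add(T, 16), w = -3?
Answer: Rational(3316, 849) ≈ 3.9058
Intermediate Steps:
Function('g')(o) = 20 (Function('g')(o) = Add(4, Mul(-1, -16)) = Add(4, 16) = 20)
Function('j')(T) = Add(16, T)
Function('Y')(d, F) = Mul(2, d)
Function('V')(W, A) = 8 (Function('V')(W, A) = Pow(Mul(2, 1), 3) = Pow(2, 3) = 8)
Function('C')(G) = Add(2, Mul(40, Pow(G, -1))) (Function('C')(G) = Add(2, Mul(Add(16, 24), Pow(G, -1))) = Add(2, Mul(40, Pow(G, -1))))
Mul(Function('V')(-641, Function('g')(9)), Pow(Function('C')(Add(455, Mul(-1, -374))), -1)) = Mul(8, Pow(Add(2, Mul(40, Pow(Add(455, Mul(-1, -374)), -1))), -1)) = Mul(8, Pow(Add(2, Mul(40, Pow(Add(455, 374), -1))), -1)) = Mul(8, Pow(Add(2, Mul(40, Pow(829, -1))), -1)) = Mul(8, Pow(Add(2, Mul(40, Rational(1, 829))), -1)) = Mul(8, Pow(Add(2, Rational(40, 829)), -1)) = Mul(8, Pow(Rational(1698, 829), -1)) = Mul(8, Rational(829, 1698)) = Rational(3316, 849)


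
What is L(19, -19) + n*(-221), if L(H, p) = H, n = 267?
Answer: -58988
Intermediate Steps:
L(19, -19) + n*(-221) = 19 + 267*(-221) = 19 - 59007 = -58988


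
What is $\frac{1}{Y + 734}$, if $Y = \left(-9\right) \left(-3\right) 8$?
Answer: $\frac{1}{950} \approx 0.0010526$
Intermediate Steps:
$Y = 216$ ($Y = 27 \cdot 8 = 216$)
$\frac{1}{Y + 734} = \frac{1}{216 + 734} = \frac{1}{950}$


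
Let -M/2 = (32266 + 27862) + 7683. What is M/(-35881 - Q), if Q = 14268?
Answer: 135622/50149 ≈ 2.7044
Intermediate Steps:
M = -135622 (M = -2*((32266 + 27862) + 7683) = -2*(60128 + 7683) = -2*67811 = -135622)
M/(-35881 - Q) = -135622/(-35881 - 1*14268) = -135622/(-35881 - 14268) = -135622/(-50149) = -135622*(-1/50149) = 135622/50149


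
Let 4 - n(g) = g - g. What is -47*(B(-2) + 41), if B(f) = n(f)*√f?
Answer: -1927 - 188*I*√2 ≈ -1927.0 - 265.87*I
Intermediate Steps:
n(g) = 4 (n(g) = 4 - (g - g) = 4 - 1*0 = 4 + 0 = 4)
B(f) = 4*√f
-47*(B(-2) + 41) = -47*(4*√(-2) + 41) = -47*(4*(I*√2) + 41) = -47*(4*I*√2 + 41) = -47*(41 + 4*I*√2) = -1927 - 188*I*√2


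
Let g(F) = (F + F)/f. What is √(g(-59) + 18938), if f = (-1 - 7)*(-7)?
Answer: √3711435/14 ≈ 137.61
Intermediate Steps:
f = 56 (f = -8*(-7) = 56)
g(F) = F/28 (g(F) = (F + F)/56 = (2*F)*(1/56) = F/28)
√(g(-59) + 18938) = √((1/28)*(-59) + 18938) = √(-59/28 + 18938) = √(530205/28) = √3711435/14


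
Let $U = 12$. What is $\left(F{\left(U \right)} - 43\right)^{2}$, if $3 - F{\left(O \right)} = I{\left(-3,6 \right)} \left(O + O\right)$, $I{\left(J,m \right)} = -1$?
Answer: $256$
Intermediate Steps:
$F{\left(O \right)} = 3 + 2 O$ ($F{\left(O \right)} = 3 - - (O + O) = 3 - - 2 O = 3 + 2 O$)
$\left(F{\left(U \right)} - 43\right)^{2} = \left(\left(3 + 2 \cdot 12\right) - 43\right)^{2} = \left(\left(3 + 24\right) - 43\right)^{2} = \left(27 - 43\right)^{2} = \left(-16\right)^{2} = 256$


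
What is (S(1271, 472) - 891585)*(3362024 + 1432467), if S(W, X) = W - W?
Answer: -4274696258235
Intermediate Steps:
S(W, X) = 0
(S(1271, 472) - 891585)*(3362024 + 1432467) = (0 - 891585)*(3362024 + 1432467) = -891585*4794491 = -4274696258235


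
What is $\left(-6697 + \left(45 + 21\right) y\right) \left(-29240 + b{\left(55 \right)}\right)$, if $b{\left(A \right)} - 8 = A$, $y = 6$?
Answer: $183844277$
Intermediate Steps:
$b{\left(A \right)} = 8 + A$
$\left(-6697 + \left(45 + 21\right) y\right) \left(-29240 + b{\left(55 \right)}\right) = \left(-6697 + \left(45 + 21\right) 6\right) \left(-29240 + \left(8 + 55\right)\right) = \left(-6697 + 66 \cdot 6\right) \left(-29240 + 63\right) = \left(-6697 + 396\right) \left(-29177\right) = \left(-6301\right) \left(-29177\right) = 183844277$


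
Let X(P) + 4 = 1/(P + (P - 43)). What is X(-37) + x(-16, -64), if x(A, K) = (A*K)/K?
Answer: -2341/117 ≈ -20.009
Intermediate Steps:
X(P) = -4 + 1/(-43 + 2*P) (X(P) = -4 + 1/(P + (P - 43)) = -4 + 1/(P + (-43 + P)) = -4 + 1/(-43 + 2*P))
x(A, K) = A
X(-37) + x(-16, -64) = (173 - 8*(-37))/(-43 + 2*(-37)) - 16 = (173 + 296)/(-43 - 74) - 16 = 469/(-117) - 16 = -1/117*469 - 16 = -469/117 - 16 = -2341/117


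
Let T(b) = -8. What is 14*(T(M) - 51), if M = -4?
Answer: -826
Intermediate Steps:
14*(T(M) - 51) = 14*(-8 - 51) = 14*(-59) = -826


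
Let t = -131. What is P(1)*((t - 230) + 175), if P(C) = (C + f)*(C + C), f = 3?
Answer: -1488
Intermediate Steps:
P(C) = 2*C*(3 + C) (P(C) = (C + 3)*(C + C) = (3 + C)*(2*C) = 2*C*(3 + C))
P(1)*((t - 230) + 175) = (2*1*(3 + 1))*((-131 - 230) + 175) = (2*1*4)*(-361 + 175) = 8*(-186) = -1488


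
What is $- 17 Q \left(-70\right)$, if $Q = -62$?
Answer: $-73780$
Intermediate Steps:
$- 17 Q \left(-70\right) = \left(-17\right) \left(-62\right) \left(-70\right) = 1054 \left(-70\right) = -73780$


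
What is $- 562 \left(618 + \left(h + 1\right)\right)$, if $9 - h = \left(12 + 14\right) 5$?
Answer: $-279876$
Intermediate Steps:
$h = -121$ ($h = 9 - \left(12 + 14\right) 5 = 9 - 26 \cdot 5 = 9 - 130 = -121$)
$- 562 \left(618 + \left(h + 1\right)\right) = - 562 \left(618 + \left(-121 + 1\right)\right) = - 562 \left(618 - 120\right) = \left(-562\right) 498 = -279876$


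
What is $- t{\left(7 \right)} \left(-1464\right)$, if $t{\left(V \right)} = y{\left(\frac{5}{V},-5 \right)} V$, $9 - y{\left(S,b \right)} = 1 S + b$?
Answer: $136152$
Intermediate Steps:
$y{\left(S,b \right)} = 9 - S - b$ ($y{\left(S,b \right)} = 9 - \left(1 S + b\right) = 9 - \left(S + b\right) = 9 - S - b$)
$t{\left(V \right)} = V \left(14 - \frac{5}{V}\right)$ ($t{\left(V \right)} = \left(9 - \frac{5}{V} - -5\right) V = \left(9 - \frac{5}{V} + 5\right) V = \left(14 - \frac{5}{V}\right) V = V \left(14 - \frac{5}{V}\right)$)
$- t{\left(7 \right)} \left(-1464\right) = - \left(-5 + 14 \cdot 7\right) \left(-1464\right) = - \left(-5 + 98\right) \left(-1464\right) = - 93 \left(-1464\right) = \left(-1\right) \left(-136152\right) = 136152$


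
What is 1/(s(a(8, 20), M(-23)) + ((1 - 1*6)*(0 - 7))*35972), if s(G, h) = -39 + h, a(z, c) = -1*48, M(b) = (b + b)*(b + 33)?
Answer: 1/1258521 ≈ 7.9458e-7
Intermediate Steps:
M(b) = 2*b*(33 + b) (M(b) = (2*b)*(33 + b) = 2*b*(33 + b))
a(z, c) = -48
1/(s(a(8, 20), M(-23)) + ((1 - 1*6)*(0 - 7))*35972) = 1/((-39 + 2*(-23)*(33 - 23)) + ((1 - 1*6)*(0 - 7))*35972) = 1/((-39 + 2*(-23)*10) + ((1 - 6)*(-7))*35972) = 1/((-39 - 460) - 5*(-7)*35972) = 1/(-499 + 35*35972) = 1/(-499 + 1259020) = 1/1258521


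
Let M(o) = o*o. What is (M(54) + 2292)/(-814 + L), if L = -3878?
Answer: -434/391 ≈ -1.1100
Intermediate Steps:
M(o) = o²
(M(54) + 2292)/(-814 + L) = (54² + 2292)/(-814 - 3878) = (2916 + 2292)/(-4692) = 5208*(-1/4692) = -434/391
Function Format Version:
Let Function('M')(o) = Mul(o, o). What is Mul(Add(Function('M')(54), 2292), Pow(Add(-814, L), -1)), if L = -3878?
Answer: Rational(-434, 391) ≈ -1.1100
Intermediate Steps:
Function('M')(o) = Pow(o, 2)
Mul(Add(Function('M')(54), 2292), Pow(Add(-814, L), -1)) = Mul(Add(Pow(54, 2), 2292), Pow(Add(-814, -3878), -1)) = Mul(Add(2916, 2292), Pow(-4692, -1)) = Mul(5208, Rational(-1, 4692)) = Rational(-434, 391)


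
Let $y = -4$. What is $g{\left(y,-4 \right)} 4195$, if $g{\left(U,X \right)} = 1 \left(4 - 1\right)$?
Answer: $12585$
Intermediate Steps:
$g{\left(U,X \right)} = 3$ ($g{\left(U,X \right)} = 1 \cdot 3 = 3$)
$g{\left(y,-4 \right)} 4195 = 3 \cdot 4195 = 12585$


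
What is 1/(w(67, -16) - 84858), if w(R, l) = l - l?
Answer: -1/84858 ≈ -1.1784e-5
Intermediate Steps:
w(R, l) = 0
1/(w(67, -16) - 84858) = 1/(0 - 84858) = 1/(-84858) = -1/84858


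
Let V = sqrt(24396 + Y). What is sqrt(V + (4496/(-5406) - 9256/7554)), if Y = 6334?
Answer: sqrt(-23821743184620 + 11580933067929*sqrt(30730))/3403077 ≈ 13.162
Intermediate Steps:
V = sqrt(30730) (V = sqrt(24396 + 6334) = sqrt(30730) ≈ 175.30)
sqrt(V + (4496/(-5406) - 9256/7554)) = sqrt(sqrt(30730) + (4496/(-5406) - 9256/7554)) = sqrt(sqrt(30730) + (4496*(-1/5406) - 9256*1/7554)) = sqrt(sqrt(30730) + (-2248/2703 - 4628/3777)) = sqrt(sqrt(30730) - 7000060/3403077) = sqrt(-7000060/3403077 + sqrt(30730))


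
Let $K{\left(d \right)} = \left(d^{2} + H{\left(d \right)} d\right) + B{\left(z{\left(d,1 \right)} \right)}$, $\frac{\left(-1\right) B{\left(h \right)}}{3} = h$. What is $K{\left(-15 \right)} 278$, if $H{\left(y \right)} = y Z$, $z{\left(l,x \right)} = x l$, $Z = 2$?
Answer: $200160$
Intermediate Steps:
$z{\left(l,x \right)} = l x$
$B{\left(h \right)} = - 3 h$
$H{\left(y \right)} = 2 y$ ($H{\left(y \right)} = y 2 = 2 y$)
$K{\left(d \right)} = - 3 d + 3 d^{2}$ ($K{\left(d \right)} = \left(d^{2} + 2 d d\right) - 3 d 1 = \left(d^{2} + 2 d^{2}\right) - 3 d = 3 d^{2} - 3 d = - 3 d + 3 d^{2}$)
$K{\left(-15 \right)} 278 = 3 \left(-15\right) \left(-1 - 15\right) 278 = 3 \left(-15\right) \left(-16\right) 278 = 720 \cdot 278 = 200160$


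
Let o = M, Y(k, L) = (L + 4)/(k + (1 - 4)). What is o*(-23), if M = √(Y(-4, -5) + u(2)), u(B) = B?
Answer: -23*√105/7 ≈ -33.669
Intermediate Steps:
Y(k, L) = (4 + L)/(-3 + k) (Y(k, L) = (4 + L)/(k - 3) = (4 + L)/(-3 + k))
M = √105/7 (M = √((4 - 5)/(-3 - 4) + 2) = √(-1/(-7) + 2) = √(-⅐*(-1) + 2) = √(⅐ + 2) = √(15/7) = √105/7 ≈ 1.4639)
o = √105/7 ≈ 1.4639
o*(-23) = (√105/7)*(-23) = -23*√105/7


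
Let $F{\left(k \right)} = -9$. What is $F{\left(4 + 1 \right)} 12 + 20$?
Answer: $-88$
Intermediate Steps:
$F{\left(4 + 1 \right)} 12 + 20 = \left(-9\right) 12 + 20 = -108 + 20 = -88$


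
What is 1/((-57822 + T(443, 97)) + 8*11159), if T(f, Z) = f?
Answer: 1/31893 ≈ 3.1355e-5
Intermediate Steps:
1/((-57822 + T(443, 97)) + 8*11159) = 1/((-57822 + 443) + 8*11159) = 1/(-57379 + 89272) = 1/31893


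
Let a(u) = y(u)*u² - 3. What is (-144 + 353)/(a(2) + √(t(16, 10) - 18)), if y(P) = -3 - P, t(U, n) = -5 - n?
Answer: -4807/562 - 209*I*√33/562 ≈ -8.5534 - 2.1363*I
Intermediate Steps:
a(u) = -3 + u²*(-3 - u) (a(u) = (-3 - u)*u² - 3 = u²*(-3 - u) - 3 = -3 + u²*(-3 - u))
(-144 + 353)/(a(2) + √(t(16, 10) - 18)) = (-144 + 353)/((-3 - 1*2²*(3 + 2)) + √((-5 - 1*10) - 18)) = 209/((-3 - 1*4*5) + √((-5 - 10) - 18)) = 209/((-3 - 20) + √(-15 - 18)) = 209/(-23 + √(-33)) = 209/(-23 + I*√33)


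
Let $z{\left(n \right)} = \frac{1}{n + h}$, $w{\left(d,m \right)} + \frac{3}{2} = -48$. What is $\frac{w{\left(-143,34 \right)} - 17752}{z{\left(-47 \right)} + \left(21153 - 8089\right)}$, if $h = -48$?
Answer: $- \frac{3382285}{2482158} \approx -1.3626$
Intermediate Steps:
$w{\left(d,m \right)} = - \frac{99}{2}$ ($w{\left(d,m \right)} = - \frac{3}{2} - 48 = - \frac{99}{2}$)
$z{\left(n \right)} = \frac{1}{-48 + n}$ ($z{\left(n \right)} = \frac{1}{n - 48} = \frac{1}{-48 + n}$)
$\frac{w{\left(-143,34 \right)} - 17752}{z{\left(-47 \right)} + \left(21153 - 8089\right)} = \frac{- \frac{99}{2} - 17752}{\frac{1}{-48 - 47} + \left(21153 - 8089\right)} = - \frac{35603}{2 \left(\frac{1}{-95} + 13064\right)} = - \frac{35603}{2 \left(- \frac{1}{95} + 13064\right)} = - \frac{35603}{2 \cdot \frac{1241079}{95}} = \left(- \frac{35603}{2}\right) \frac{95}{1241079} = - \frac{3382285}{2482158}$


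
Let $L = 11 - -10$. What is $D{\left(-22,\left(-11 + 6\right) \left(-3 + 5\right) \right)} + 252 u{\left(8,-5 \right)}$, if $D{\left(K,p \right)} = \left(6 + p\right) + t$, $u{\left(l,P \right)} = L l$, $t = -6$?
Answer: $42326$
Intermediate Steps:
$L = 21$ ($L = 11 + 10 = 21$)
$u{\left(l,P \right)} = 21 l$
$D{\left(K,p \right)} = p$ ($D{\left(K,p \right)} = \left(6 + p\right) - 6 = p$)
$D{\left(-22,\left(-11 + 6\right) \left(-3 + 5\right) \right)} + 252 u{\left(8,-5 \right)} = \left(-11 + 6\right) \left(-3 + 5\right) + 252 \cdot 21 \cdot 8 = \left(-5\right) 2 + 252 \cdot 168 = -10 + 42336 = 42326$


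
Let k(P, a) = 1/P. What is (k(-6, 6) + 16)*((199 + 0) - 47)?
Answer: 7220/3 ≈ 2406.7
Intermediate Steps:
(k(-6, 6) + 16)*((199 + 0) - 47) = (1/(-6) + 16)*((199 + 0) - 47) = (-1/6 + 16)*(199 - 47) = (95/6)*152 = 7220/3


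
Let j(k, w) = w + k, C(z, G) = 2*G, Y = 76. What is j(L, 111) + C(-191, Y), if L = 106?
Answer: 369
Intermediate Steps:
j(k, w) = k + w
j(L, 111) + C(-191, Y) = (106 + 111) + 2*76 = 217 + 152 = 369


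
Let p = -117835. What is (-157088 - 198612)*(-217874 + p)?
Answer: 119411691300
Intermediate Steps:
(-157088 - 198612)*(-217874 + p) = (-157088 - 198612)*(-217874 - 117835) = -355700*(-335709) = 119411691300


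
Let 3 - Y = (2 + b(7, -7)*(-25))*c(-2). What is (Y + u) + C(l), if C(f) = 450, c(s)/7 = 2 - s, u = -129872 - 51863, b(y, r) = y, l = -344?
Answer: -176438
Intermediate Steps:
u = -181735
c(s) = 14 - 7*s (c(s) = 7*(2 - s) = 14 - 7*s)
Y = 4847 (Y = 3 - (2 + 7*(-25))*(14 - 7*(-2)) = 3 - (2 - 175)*(14 + 14) = 3 - (-173)*28 = 3 - 1*(-4844) = 3 + 4844 = 4847)
(Y + u) + C(l) = (4847 - 181735) + 450 = -176888 + 450 = -176438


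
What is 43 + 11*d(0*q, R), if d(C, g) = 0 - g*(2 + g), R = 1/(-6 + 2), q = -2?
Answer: 765/16 ≈ 47.813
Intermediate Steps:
R = -1/4 (R = 1/(-4) = -1/4 ≈ -0.25000)
d(C, g) = -g*(2 + g) (d(C, g) = 0 - g*(2 + g) = -g*(2 + g))
43 + 11*d(0*q, R) = 43 + 11*(-1*(-1/4)*(2 - 1/4)) = 43 + 11*(-1*(-1/4)*7/4) = 43 + 11*(7/16) = 43 + 77/16 = 765/16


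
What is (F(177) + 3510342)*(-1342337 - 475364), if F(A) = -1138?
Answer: -6378683620004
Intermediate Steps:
(F(177) + 3510342)*(-1342337 - 475364) = (-1138 + 3510342)*(-1342337 - 475364) = 3509204*(-1817701) = -6378683620004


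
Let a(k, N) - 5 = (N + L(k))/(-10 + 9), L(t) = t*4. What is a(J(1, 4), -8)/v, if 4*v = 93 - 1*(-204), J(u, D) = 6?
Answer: -4/27 ≈ -0.14815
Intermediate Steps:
L(t) = 4*t
a(k, N) = 5 - N - 4*k (a(k, N) = 5 + (N + 4*k)/(-10 + 9) = 5 + (N + 4*k)/(-1) = 5 + (N + 4*k)*(-1) = 5 + (-N - 4*k) = 5 - N - 4*k)
v = 297/4 (v = (93 - 1*(-204))/4 = (93 + 204)/4 = (1/4)*297 = 297/4 ≈ 74.250)
a(J(1, 4), -8)/v = (5 - 1*(-8) - 4*6)/(297/4) = (5 + 8 - 24)*(4/297) = -11*4/297 = -4/27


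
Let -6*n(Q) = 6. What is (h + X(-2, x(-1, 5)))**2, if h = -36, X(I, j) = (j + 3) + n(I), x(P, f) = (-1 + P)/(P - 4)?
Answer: 28224/25 ≈ 1129.0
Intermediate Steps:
n(Q) = -1 (n(Q) = -1/6*6 = -1)
x(P, f) = (-1 + P)/(-4 + P)
X(I, j) = 2 + j (X(I, j) = (j + 3) - 1 = (3 + j) - 1 = 2 + j)
(h + X(-2, x(-1, 5)))**2 = (-36 + (2 + (-1 - 1)/(-4 - 1)))**2 = (-36 + (2 - 2/(-5)))**2 = (-36 + (2 - 1/5*(-2)))**2 = (-36 + (2 + 2/5))**2 = (-36 + 12/5)**2 = (-168/5)**2 = 28224/25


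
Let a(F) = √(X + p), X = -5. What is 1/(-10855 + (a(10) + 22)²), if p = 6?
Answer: -1/10326 ≈ -9.6843e-5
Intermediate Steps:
a(F) = 1 (a(F) = √(-5 + 6) = √1 = 1)
1/(-10855 + (a(10) + 22)²) = 1/(-10855 + (1 + 22)²) = 1/(-10855 + 23²) = 1/(-10855 + 529) = 1/(-10326) = -1/10326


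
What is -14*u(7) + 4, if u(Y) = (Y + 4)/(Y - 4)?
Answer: -142/3 ≈ -47.333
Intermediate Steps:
u(Y) = (4 + Y)/(-4 + Y)
-14*u(7) + 4 = -14*(4 + 7)/(-4 + 7) + 4 = -14*11/3 + 4 = -154/3 + 4 = -142/3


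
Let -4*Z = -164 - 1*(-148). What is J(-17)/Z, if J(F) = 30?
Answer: 15/2 ≈ 7.5000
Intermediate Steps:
Z = 4 (Z = -(-164 - 1*(-148))/4 = -(-164 + 148)/4 = -¼*(-16) = 4)
J(-17)/Z = 30/4 = 30*(¼) = 15/2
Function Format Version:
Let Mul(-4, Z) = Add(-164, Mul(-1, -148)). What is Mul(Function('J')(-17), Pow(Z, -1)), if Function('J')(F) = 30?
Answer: Rational(15, 2) ≈ 7.5000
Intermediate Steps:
Z = 4 (Z = Mul(Rational(-1, 4), Add(-164, Mul(-1, -148))) = Mul(Rational(-1, 4), Add(-164, 148)) = Mul(Rational(-1, 4), -16) = 4)
Mul(Function('J')(-17), Pow(Z, -1)) = Mul(30, Pow(4, -1)) = Mul(30, Rational(1, 4)) = Rational(15, 2)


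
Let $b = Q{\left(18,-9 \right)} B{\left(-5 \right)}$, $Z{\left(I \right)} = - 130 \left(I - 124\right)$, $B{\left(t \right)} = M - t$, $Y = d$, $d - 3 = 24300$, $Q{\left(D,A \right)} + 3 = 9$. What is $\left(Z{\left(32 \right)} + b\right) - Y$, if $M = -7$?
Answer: $-12355$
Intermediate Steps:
$Q{\left(D,A \right)} = 6$ ($Q{\left(D,A \right)} = -3 + 9 = 6$)
$d = 24303$ ($d = 3 + 24300 = 24303$)
$Y = 24303$
$B{\left(t \right)} = -7 - t$
$Z{\left(I \right)} = 16120 - 130 I$ ($Z{\left(I \right)} = - 130 \left(-124 + I\right) = 16120 - 130 I$)
$b = -12$ ($b = 6 \left(-7 - -5\right) = 6 \left(-7 + 5\right) = 6 \left(-2\right) = -12$)
$\left(Z{\left(32 \right)} + b\right) - Y = \left(\left(16120 - 4160\right) - 12\right) - 24303 = \left(11960 - 12\right) - 24303 = 11948 - 24303 = -12355$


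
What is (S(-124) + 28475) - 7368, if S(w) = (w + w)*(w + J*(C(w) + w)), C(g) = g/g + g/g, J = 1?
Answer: 82115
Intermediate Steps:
C(g) = 2 (C(g) = 1 + 1 = 2)
S(w) = 2*w*(2 + 2*w) (S(w) = (w + w)*(w + 1*(2 + w)) = (2*w)*(w + (2 + w)) = (2*w)*(2 + 2*w) = 2*w*(2 + 2*w))
(S(-124) + 28475) - 7368 = (4*(-124)*(1 - 124) + 28475) - 7368 = (4*(-124)*(-123) + 28475) - 7368 = (61008 + 28475) - 7368 = 89483 - 7368 = 82115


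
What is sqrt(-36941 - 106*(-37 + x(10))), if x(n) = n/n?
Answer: 25*I*sqrt(53) ≈ 182.0*I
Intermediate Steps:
x(n) = 1
sqrt(-36941 - 106*(-37 + x(10))) = sqrt(-36941 - 106*(-37 + 1)) = sqrt(-36941 - 106*(-36)) = sqrt(-36941 + 3816) = sqrt(-33125) = 25*I*sqrt(53)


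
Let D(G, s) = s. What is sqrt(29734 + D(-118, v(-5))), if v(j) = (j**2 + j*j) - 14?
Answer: sqrt(29770) ≈ 172.54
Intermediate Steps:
v(j) = -14 + 2*j**2 (v(j) = (j**2 + j**2) - 14 = 2*j**2 - 14 = -14 + 2*j**2)
sqrt(29734 + D(-118, v(-5))) = sqrt(29734 + (-14 + 2*(-5)**2)) = sqrt(29734 + (-14 + 2*25)) = sqrt(29734 + (-14 + 50)) = sqrt(29734 + 36) = sqrt(29770)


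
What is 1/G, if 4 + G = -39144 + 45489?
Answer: 1/6341 ≈ 0.00015770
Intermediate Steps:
G = 6341 (G = -4 + (-39144 + 45489) = -4 + 6345 = 6341)
1/G = 1/6341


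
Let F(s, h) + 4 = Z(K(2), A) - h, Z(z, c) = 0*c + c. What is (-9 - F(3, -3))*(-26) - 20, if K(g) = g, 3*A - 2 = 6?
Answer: 772/3 ≈ 257.33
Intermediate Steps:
A = 8/3 (A = 2/3 + (1/3)*6 = 2/3 + 2 = 8/3 ≈ 2.6667)
Z(z, c) = c (Z(z, c) = 0 + c = c)
F(s, h) = -4/3 - h (F(s, h) = -4 + (8/3 - h) = -4/3 - h)
(-9 - F(3, -3))*(-26) - 20 = (-9 - (-4/3 - 1*(-3)))*(-26) - 20 = (-9 - (-4/3 + 3))*(-26) - 20 = (-9 - 1*5/3)*(-26) - 20 = (-9 - 5/3)*(-26) - 20 = -32/3*(-26) - 20 = 832/3 - 20 = 772/3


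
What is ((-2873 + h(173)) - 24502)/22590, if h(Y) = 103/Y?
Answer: -2367886/1954035 ≈ -1.2118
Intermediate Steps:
((-2873 + h(173)) - 24502)/22590 = ((-2873 + 103/173) - 24502)/22590 = ((-2873 + 103*(1/173)) - 24502)*(1/22590) = ((-2873 + 103/173) - 24502)*(1/22590) = (-496926/173 - 24502)*(1/22590) = -4735772/173*1/22590 = -2367886/1954035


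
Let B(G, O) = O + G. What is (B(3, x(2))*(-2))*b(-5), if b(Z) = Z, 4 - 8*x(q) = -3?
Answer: 155/4 ≈ 38.750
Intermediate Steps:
x(q) = 7/8 (x(q) = ½ - ⅛*(-3) = ½ + 3/8 = 7/8)
B(G, O) = G + O
(B(3, x(2))*(-2))*b(-5) = ((3 + 7/8)*(-2))*(-5) = ((31/8)*(-2))*(-5) = -31/4*(-5) = 155/4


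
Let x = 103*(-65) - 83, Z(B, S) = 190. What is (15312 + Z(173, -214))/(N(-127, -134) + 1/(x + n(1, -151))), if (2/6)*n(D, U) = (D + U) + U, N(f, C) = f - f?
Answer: -119070862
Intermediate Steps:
N(f, C) = 0
x = -6778 (x = -6695 - 83 = -6778)
n(D, U) = 3*D + 6*U (n(D, U) = 3*((D + U) + U) = 3*(D + 2*U) = 3*D + 6*U)
(15312 + Z(173, -214))/(N(-127, -134) + 1/(x + n(1, -151))) = (15312 + 190)/(0 + 1/(-6778 + (3*1 + 6*(-151)))) = 15502/(0 + 1/(-6778 + (3 - 906))) = 15502/(0 + 1/(-6778 - 903)) = 15502/(0 + 1/(-7681)) = 15502/(0 - 1/7681) = 15502/(-1/7681) = 15502*(-7681) = -119070862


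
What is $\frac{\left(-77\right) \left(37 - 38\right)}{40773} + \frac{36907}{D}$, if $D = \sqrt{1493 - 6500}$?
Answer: $\frac{77}{40773} - \frac{36907 i \sqrt{5007}}{5007} \approx 0.0018885 - 521.58 i$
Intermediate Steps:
$D = i \sqrt{5007}$ ($D = \sqrt{-5007} = i \sqrt{5007} \approx 70.76 i$)
$\frac{\left(-77\right) \left(37 - 38\right)}{40773} + \frac{36907}{D} = \frac{\left(-77\right) \left(37 - 38\right)}{40773} + \frac{36907}{i \sqrt{5007}} = \left(-77\right) \left(-1\right) \frac{1}{40773} + 36907 \left(- \frac{i \sqrt{5007}}{5007}\right) = 77 \cdot \frac{1}{40773} - \frac{36907 i \sqrt{5007}}{5007} = \frac{77}{40773} - \frac{36907 i \sqrt{5007}}{5007}$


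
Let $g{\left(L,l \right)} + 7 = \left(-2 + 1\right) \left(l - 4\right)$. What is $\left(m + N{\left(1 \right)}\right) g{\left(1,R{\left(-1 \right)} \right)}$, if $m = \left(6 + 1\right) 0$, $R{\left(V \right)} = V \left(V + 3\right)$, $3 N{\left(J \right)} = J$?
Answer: $- \frac{1}{3} \approx -0.33333$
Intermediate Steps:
$N{\left(J \right)} = \frac{J}{3}$
$R{\left(V \right)} = V \left(3 + V\right)$
$g{\left(L,l \right)} = -3 - l$ ($g{\left(L,l \right)} = -7 + \left(-2 + 1\right) \left(l - 4\right) = -7 - \left(-4 + l\right) = -3 - l$)
$m = 0$ ($m = 7 \cdot 0 = 0$)
$\left(m + N{\left(1 \right)}\right) g{\left(1,R{\left(-1 \right)} \right)} = \left(0 + \frac{1}{3} \cdot 1\right) \left(-3 - - (3 - 1)\right) = \left(0 + \frac{1}{3}\right) \left(-3 - \left(-1\right) 2\right) = \frac{-3 - -2}{3} = \frac{-3 + 2}{3} = \frac{1}{3} \left(-1\right) = - \frac{1}{3}$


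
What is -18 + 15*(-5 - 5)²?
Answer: 1482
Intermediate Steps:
-18 + 15*(-5 - 5)² = -18 + 15*(-10)² = -18 + 15*100 = -18 + 1500 = 1482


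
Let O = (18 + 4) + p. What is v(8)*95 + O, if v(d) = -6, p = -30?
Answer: -578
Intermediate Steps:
O = -8 (O = (18 + 4) - 30 = 22 - 30 = -8)
v(8)*95 + O = -6*95 - 8 = -570 - 8 = -578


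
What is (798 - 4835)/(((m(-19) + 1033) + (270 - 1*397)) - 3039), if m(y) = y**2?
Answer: 4037/1772 ≈ 2.2782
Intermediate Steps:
(798 - 4835)/(((m(-19) + 1033) + (270 - 1*397)) - 3039) = (798 - 4835)/((((-19)**2 + 1033) + (270 - 1*397)) - 3039) = -4037/(((361 + 1033) + (270 - 397)) - 3039) = -4037/((1394 - 127) - 3039) = -4037/(1267 - 3039) = -4037/(-1772) = -4037*(-1/1772) = 4037/1772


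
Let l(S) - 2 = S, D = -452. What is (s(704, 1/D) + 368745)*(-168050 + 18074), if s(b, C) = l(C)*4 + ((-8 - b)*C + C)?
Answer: -6249389800122/113 ≈ -5.5304e+10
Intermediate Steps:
l(S) = 2 + S
s(b, C) = 8 + 5*C + C*(-8 - b) (s(b, C) = (2 + C)*4 + ((-8 - b)*C + C) = (8 + 4*C) + (C*(-8 - b) + C) = (8 + 4*C) + (C + C*(-8 - b)) = 8 + 5*C + C*(-8 - b))
(s(704, 1/D) + 368745)*(-168050 + 18074) = ((8 - 3/(-452) - 1*704/(-452)) + 368745)*(-168050 + 18074) = ((8 - 3*(-1/452) - 1*(-1/452)*704) + 368745)*(-149976) = ((8 + 3/452 + 176/113) + 368745)*(-149976) = (4323/452 + 368745)*(-149976) = (166677063/452)*(-149976) = -6249389800122/113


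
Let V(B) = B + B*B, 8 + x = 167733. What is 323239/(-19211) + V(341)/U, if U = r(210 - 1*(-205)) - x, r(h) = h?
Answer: -284452234/16233295 ≈ -17.523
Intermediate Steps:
x = 167725 (x = -8 + 167733 = 167725)
V(B) = B + B²
U = -167310 (U = (210 - 1*(-205)) - 1*167725 = (210 + 205) - 167725 = 415 - 167725 = -167310)
323239/(-19211) + V(341)/U = 323239/(-19211) + (341*(1 + 341))/(-167310) = 323239*(-1/19211) + (341*342)*(-1/167310) = -323239/19211 + 116622*(-1/167310) = -323239/19211 - 589/845 = -284452234/16233295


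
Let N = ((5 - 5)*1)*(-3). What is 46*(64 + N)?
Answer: 2944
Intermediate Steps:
N = 0 (N = (0*1)*(-3) = 0*(-3) = 0)
46*(64 + N) = 46*(64 + 0) = 46*64 = 2944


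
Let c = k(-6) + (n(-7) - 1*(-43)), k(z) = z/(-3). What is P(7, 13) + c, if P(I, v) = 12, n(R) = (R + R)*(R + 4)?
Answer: 99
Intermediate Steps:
n(R) = 2*R*(4 + R) (n(R) = (2*R)*(4 + R) = 2*R*(4 + R))
k(z) = -z/3 (k(z) = z*(-1/3) = -z/3)
c = 87 (c = -1/3*(-6) + (2*(-7)*(4 - 7) - 1*(-43)) = 2 + (2*(-7)*(-3) + 43) = 2 + (42 + 43) = 2 + 85 = 87)
P(7, 13) + c = 12 + 87 = 99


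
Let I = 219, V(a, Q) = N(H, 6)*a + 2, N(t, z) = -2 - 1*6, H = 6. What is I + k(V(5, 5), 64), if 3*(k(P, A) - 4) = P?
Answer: 631/3 ≈ 210.33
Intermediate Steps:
N(t, z) = -8 (N(t, z) = -2 - 6 = -8)
V(a, Q) = 2 - 8*a (V(a, Q) = -8*a + 2 = 2 - 8*a)
k(P, A) = 4 + P/3
I + k(V(5, 5), 64) = 219 + (4 + (2 - 8*5)/3) = 219 + (4 + (2 - 40)/3) = 219 + (4 + (1/3)*(-38)) = 219 + (4 - 38/3) = 219 - 26/3 = 631/3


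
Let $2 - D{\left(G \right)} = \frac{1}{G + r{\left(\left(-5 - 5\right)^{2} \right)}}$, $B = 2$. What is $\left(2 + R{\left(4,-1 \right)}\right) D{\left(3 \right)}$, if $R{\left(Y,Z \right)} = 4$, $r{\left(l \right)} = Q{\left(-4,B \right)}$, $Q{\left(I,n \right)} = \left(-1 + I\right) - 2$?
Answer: $\frac{27}{2} \approx 13.5$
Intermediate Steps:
$Q{\left(I,n \right)} = -3 + I$
$r{\left(l \right)} = -7$ ($r{\left(l \right)} = -3 - 4 = -7$)
$D{\left(G \right)} = 2 - \frac{1}{-7 + G}$ ($D{\left(G \right)} = 2 - \frac{1}{G - 7} = 2 - \frac{1}{-7 + G}$)
$\left(2 + R{\left(4,-1 \right)}\right) D{\left(3 \right)} = \left(2 + 4\right) \frac{-15 + 2 \cdot 3}{-7 + 3} = 6 \frac{-15 + 6}{-4} = 6 \left(\left(- \frac{1}{4}\right) \left(-9\right)\right) = 6 \cdot \frac{9}{4} = \frac{27}{2}$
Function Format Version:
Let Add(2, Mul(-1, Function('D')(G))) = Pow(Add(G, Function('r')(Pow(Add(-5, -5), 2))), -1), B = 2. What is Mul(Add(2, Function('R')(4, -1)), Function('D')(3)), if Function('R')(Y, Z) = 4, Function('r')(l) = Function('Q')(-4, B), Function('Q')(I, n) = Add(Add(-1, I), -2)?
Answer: Rational(27, 2) ≈ 13.500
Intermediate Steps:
Function('Q')(I, n) = Add(-3, I)
Function('r')(l) = -7 (Function('r')(l) = Add(-3, -4) = -7)
Function('D')(G) = Add(2, Mul(-1, Pow(Add(-7, G), -1))) (Function('D')(G) = Add(2, Mul(-1, Pow(Add(G, -7), -1))) = Add(2, Mul(-1, Pow(Add(-7, G), -1))))
Mul(Add(2, Function('R')(4, -1)), Function('D')(3)) = Mul(Add(2, 4), Mul(Pow(Add(-7, 3), -1), Add(-15, Mul(2, 3)))) = Mul(6, Mul(Pow(-4, -1), Add(-15, 6))) = Mul(6, Mul(Rational(-1, 4), -9)) = Mul(6, Rational(9, 4)) = Rational(27, 2)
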